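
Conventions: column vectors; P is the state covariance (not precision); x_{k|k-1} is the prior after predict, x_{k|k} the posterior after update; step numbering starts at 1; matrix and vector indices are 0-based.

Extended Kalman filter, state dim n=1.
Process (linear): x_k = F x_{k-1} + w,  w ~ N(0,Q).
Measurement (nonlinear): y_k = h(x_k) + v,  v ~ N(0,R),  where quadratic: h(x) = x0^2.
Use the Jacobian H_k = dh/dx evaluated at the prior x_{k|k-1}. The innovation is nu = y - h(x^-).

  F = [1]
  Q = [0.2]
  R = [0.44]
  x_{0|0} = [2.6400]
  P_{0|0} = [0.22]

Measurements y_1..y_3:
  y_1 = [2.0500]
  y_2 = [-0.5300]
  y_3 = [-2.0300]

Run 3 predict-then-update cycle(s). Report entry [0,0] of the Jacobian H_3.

H_jac[0,0] = 1.7327

step 1: x^-=[2.6400]  P^-=[0.4200]  H_jac=[5.2800]  S=[12.1489]  K=[0.1825]  nu=[-4.9196]  x^+=[1.7420]  P^+=[0.0152]
step 2: x^-=[1.7420]  P^-=[0.2152]  H_jac=[3.4840]  S=[3.0523]  K=[0.2457]  nu=[-3.5646]  x^+=[0.8664]  P^+=[0.0310]
step 3: x^-=[0.8664]  P^-=[0.2310]  H_jac=[1.7327]  S=[1.1336]  K=[0.3531]  nu=[-2.7806]  x^+=[-0.1155]  P^+=[0.0897]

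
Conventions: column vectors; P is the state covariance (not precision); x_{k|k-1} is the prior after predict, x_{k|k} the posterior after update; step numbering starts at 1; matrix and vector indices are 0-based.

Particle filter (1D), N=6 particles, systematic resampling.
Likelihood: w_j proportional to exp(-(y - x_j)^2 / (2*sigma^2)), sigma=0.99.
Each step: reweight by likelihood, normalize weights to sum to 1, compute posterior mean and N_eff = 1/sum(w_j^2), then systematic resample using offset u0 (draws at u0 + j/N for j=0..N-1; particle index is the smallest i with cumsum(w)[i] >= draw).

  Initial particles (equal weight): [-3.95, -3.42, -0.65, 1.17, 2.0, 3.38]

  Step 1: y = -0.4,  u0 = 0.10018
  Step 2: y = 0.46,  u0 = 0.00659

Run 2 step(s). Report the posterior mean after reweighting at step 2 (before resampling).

post_mean = 0.1149

step 1: w=[0.0012, 0.0072, 0.7350, 0.2158, 0.0402, 0.0005]  mean=-0.1728  Neff=1.6992  idx=[2, 2, 2, 2, 3, 3]
step 2: w=[0.1449, 0.1449, 0.1449, 0.1449, 0.2101, 0.2101]  mean=0.1149  Neff=5.8027  idx=[0, 1, 2, 3, 4, 5]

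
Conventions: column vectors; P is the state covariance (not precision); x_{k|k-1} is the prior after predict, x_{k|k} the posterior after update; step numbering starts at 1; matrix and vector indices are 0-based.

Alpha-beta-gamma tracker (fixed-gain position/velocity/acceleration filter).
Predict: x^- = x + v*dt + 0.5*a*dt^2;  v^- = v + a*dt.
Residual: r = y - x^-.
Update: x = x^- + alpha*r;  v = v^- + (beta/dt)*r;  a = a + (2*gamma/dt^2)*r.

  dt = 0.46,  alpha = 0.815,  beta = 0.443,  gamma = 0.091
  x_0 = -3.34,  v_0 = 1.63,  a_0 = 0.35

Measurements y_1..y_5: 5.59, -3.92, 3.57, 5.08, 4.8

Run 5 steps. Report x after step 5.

step 1: x_pred=-2.5532  r=8.1432  x^+=4.0835  v^+=9.6332  a^+=7.3540
step 2: x_pred=9.2929  r=-13.2129  x^+=-1.4756  v^+=0.2915  a^+=-4.0105
step 3: x_pred=-1.7658  r=5.3358  x^+=2.5829  v^+=3.5853  a^+=0.5789
step 4: x_pred=4.2934  r=0.7866  x^+=4.9345  v^+=4.6092  a^+=1.2555
step 5: x_pred=7.1875  r=-2.3875  x^+=5.2417  v^+=2.8874  a^+=-0.7981

x_post = 5.2417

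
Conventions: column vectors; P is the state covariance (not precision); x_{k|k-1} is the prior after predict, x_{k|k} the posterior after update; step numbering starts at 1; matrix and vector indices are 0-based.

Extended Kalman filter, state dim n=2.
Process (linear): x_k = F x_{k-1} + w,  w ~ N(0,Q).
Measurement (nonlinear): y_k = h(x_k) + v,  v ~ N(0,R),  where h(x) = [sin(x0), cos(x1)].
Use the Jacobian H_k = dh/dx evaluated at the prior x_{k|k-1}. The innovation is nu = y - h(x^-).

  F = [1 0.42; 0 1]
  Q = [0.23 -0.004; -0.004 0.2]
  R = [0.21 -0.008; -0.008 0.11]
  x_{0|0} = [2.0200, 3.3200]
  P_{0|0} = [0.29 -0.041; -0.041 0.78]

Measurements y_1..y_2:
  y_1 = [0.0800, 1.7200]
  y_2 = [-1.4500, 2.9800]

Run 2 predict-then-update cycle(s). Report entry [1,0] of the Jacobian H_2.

H_jac[1,0] = 0.0000

step 1: x^-=[3.4144, 3.3200]  P^-=[0.6232 0.2826; 0.2826 0.9800]  H_jac=[-0.9630 0.0000; 0.0000 0.1775]  S=[0.7879 -0.0563; -0.0563 0.1409]  K=[-0.7578 0.0532; -0.2648 1.1288]  nu=[0.3494, 2.7041]  x^+=[3.2933, 6.2800]  P^+=[0.1657 0.0671; 0.0671 0.7116]
step 2: x^-=[5.9309, 6.2800]  P^-=[0.5776 0.3620; 0.3620 0.9116]  H_jac=[0.9386 0.0000; 0.0000 0.0032]  S=[0.7188 -0.0069; -0.0069 0.1100]  K=[0.7547 0.0580; 0.4732 0.0565]  nu=[-1.1050, 1.9800]  x^+=[5.2118, 5.8689]  P^+=[0.1684 0.1054; 0.1054 0.7507]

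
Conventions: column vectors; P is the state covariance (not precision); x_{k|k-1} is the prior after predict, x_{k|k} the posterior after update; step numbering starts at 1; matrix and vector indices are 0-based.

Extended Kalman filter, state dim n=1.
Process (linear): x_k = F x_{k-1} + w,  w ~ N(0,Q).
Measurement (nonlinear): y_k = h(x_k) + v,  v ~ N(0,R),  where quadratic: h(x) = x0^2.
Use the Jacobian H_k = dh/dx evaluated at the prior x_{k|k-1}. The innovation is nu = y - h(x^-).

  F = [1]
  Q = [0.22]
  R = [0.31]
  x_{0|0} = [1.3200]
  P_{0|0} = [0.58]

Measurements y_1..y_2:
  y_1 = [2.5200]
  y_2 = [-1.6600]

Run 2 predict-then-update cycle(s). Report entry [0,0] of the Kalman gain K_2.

step 1: x^-=[1.3200]  P^-=[0.8000]  H_jac=[2.6400]  S=[5.8857]  K=[0.3588]  nu=[0.7776]  x^+=[1.5990]  P^+=[0.0421]
step 2: x^-=[1.5990]  P^-=[0.2621]  H_jac=[3.1981]  S=[2.9910]  K=[0.2803]  nu=[-4.2169]  x^+=[0.4171]  P^+=[0.0272]

K[0,0] = 0.2803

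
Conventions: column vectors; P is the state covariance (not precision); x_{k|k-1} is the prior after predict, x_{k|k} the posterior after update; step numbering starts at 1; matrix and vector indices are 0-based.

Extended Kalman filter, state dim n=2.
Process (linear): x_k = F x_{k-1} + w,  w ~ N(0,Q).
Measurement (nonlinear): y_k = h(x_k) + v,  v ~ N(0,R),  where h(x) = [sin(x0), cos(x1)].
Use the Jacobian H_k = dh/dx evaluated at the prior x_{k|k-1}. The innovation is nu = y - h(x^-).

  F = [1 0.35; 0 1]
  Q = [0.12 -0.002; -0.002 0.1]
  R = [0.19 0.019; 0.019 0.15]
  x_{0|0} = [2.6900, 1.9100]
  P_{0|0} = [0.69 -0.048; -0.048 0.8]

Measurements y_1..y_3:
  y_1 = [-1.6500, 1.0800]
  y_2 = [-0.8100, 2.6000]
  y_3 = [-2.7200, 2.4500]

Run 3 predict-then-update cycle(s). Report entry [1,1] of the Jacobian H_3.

step 1: x^-=[3.3585, 1.9100]  P^-=[0.8744 0.2300; 0.2300 0.9000]  H_jac=[-0.9766 0.0000; 0.0000 -0.9430]  S=[1.0239 0.2308; 0.2308 0.9504]  K=[-0.8279 -0.0272; -0.0191 -0.8884]  nu=[-1.4348, 1.4127]  x^+=[4.5079, 0.6823]  P^+=[0.1616 0.0210; 0.0210 0.1417]
step 2: x^-=[4.7467, 0.6823]  P^-=[0.3137 0.0686; 0.0686 0.2417]  H_jac=[0.0343 0.0000; 0.0000 -0.6306]  S=[0.1904 0.0175; 0.0175 0.2461]  K=[0.0732 -0.1810; 0.0698 -0.6243]  nu=[0.1894, 1.8239]  x^+=[4.4305, -0.4430]  P^+=[0.3050 0.0408; 0.0408 0.1464]
step 3: x^-=[4.2755, -0.4430]  P^-=[0.4716 0.0901; 0.0901 0.2464]  H_jac=[-0.4231 0.0000; 0.0000 0.4287]  S=[0.2744 0.0027; 0.0027 0.1953]  K=[-0.7291 0.2077; -0.1442 0.5428]  nu=[-1.8139, 1.5465]  x^+=[5.9192, 0.6580]  P^+=[0.3181 0.0404; 0.0404 0.1836]

H_jac[1,1] = 0.4287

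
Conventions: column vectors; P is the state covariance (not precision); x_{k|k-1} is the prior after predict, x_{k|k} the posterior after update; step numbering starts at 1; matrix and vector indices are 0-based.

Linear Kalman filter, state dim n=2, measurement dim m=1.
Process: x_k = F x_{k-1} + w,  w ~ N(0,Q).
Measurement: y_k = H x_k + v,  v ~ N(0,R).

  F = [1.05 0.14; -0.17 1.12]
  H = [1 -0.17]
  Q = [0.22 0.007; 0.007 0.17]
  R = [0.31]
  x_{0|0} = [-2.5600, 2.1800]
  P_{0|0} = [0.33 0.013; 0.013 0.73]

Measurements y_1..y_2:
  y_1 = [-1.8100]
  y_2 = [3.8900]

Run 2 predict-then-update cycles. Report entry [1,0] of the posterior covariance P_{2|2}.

P_post[1,0] = 0.2714

step 1: x^-=[-2.3828, 2.8768]  P^-=[0.6020 0.0775; 0.0775 1.0903]  S=[0.9171]  K=[0.6420; -0.1176]  nu=[1.0619]  x^+=[-1.7011, 2.7520]  P^+=[0.2240 0.1468; 0.1468 1.0776]
step 2: x^-=[-1.4009, 3.3714]  P^-=[0.5312 0.3051; 0.3051 1.4724]  S=[0.7800]  K=[0.6145; 0.0702]  nu=[5.8640]  x^+=[2.2026, 3.7832]  P^+=[0.2366 0.2714; 0.2714 1.4685]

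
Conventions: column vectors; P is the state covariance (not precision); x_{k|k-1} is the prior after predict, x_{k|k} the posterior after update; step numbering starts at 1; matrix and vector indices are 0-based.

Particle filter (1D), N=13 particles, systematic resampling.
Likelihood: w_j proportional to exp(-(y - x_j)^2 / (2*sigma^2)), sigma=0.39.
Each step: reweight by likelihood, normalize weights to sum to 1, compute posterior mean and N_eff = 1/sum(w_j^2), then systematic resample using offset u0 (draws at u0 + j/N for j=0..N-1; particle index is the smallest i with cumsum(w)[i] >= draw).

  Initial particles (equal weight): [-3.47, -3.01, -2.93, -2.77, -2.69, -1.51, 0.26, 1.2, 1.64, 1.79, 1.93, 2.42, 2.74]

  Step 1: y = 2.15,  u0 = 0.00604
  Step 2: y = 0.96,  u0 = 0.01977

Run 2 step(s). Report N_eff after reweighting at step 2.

N_eff = 3.0753

step 1: w=[0.0000, 0.0000, 0.0000, 0.0000, 0.0000, 0.0000, 0.0000, 0.0167, 0.1377, 0.2115, 0.2762, 0.2548, 0.1031]  mean=2.0567  Neff=4.6335  idx=[7, 8, 9, 9, 9, 10, 10, 10, 10, 11, 11, 11, 12]
step 2: w=[0.5366, 0.1418, 0.0674, 0.0674, 0.0674, 0.0294, 0.0294, 0.0294, 0.0294, 0.0006, 0.0006, 0.0006, 0.0000]  mean=1.4697  Neff=3.0753  idx=[0, 0, 0, 0, 0, 0, 0, 1, 1, 2, 3, 4, 7]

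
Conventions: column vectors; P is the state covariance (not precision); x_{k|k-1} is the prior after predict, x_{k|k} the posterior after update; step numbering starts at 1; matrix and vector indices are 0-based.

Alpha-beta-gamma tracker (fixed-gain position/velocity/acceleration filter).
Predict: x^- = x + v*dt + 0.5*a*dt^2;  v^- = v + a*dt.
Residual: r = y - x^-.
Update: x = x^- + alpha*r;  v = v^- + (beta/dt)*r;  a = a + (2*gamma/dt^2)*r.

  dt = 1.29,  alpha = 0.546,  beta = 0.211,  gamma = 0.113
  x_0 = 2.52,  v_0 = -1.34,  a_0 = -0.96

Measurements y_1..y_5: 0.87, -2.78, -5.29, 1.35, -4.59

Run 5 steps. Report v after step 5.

step 1: x_pred=-0.0074  r=0.8774  x^+=0.4717  v^+=-2.4349  a^+=-0.8408
step 2: x_pred=-3.3690  r=0.5890  x^+=-3.0474  v^+=-3.4232  a^+=-0.7609
step 3: x_pred=-8.0965  r=2.8065  x^+=-6.5641  v^+=-3.9457  a^+=-0.3797
step 4: x_pred=-11.9700  r=13.3200  x^+=-4.6973  v^+=-2.2568  a^+=1.4293
step 5: x_pred=-6.4194  r=1.8294  x^+=-5.4206  v^+=-0.1139  a^+=1.6777

v_post = -0.1139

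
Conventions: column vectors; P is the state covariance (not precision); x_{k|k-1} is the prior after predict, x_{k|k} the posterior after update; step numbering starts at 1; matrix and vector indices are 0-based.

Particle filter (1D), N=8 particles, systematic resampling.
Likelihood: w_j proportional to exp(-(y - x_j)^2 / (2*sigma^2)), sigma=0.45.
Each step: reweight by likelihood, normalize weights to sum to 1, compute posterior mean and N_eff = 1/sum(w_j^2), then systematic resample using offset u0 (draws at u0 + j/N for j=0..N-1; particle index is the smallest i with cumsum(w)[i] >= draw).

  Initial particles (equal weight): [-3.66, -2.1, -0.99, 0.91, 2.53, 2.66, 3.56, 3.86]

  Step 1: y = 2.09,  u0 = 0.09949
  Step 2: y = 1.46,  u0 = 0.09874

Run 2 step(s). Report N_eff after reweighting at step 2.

step 1: w=[0.0000, 0.0000, 0.0000, 0.0291, 0.5607, 0.4055, 0.0044, 0.0004]  mean=2.5407  Neff=2.0847  idx=[4, 4, 4, 4, 5, 5, 5, 5]
step 2: w=[0.1686, 0.1686, 0.1686, 0.1686, 0.0814, 0.0814, 0.0814, 0.0814]  mean=2.5723  Neff=7.1313  idx=[0, 1, 2, 2, 3, 4, 6, 7]

N_eff = 7.1313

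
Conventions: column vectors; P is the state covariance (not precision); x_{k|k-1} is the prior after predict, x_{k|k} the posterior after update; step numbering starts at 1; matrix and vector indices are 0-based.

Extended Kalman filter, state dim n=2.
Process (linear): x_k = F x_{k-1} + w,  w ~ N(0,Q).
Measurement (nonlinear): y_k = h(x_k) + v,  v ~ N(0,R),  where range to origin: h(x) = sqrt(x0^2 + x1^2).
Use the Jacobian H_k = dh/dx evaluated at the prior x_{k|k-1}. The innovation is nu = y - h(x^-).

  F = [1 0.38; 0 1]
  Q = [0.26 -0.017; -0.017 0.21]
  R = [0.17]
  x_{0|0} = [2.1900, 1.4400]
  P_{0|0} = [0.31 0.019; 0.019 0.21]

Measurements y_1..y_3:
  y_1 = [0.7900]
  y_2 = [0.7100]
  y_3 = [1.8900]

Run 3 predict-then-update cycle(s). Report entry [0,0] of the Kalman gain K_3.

K[0,0] = 0.6271

step 1: x^-=[2.7372, 1.4400]  P^-=[0.6148 0.0818; 0.0818 0.4200]  H_jac=[0.8850 0.4656]  S=[0.8100]  K=[0.7187; 0.3308]  nu=[-2.3029]  x^+=[1.0820, 0.6782]  P^+=[0.1963 -0.1108; -0.1108 0.3314]
step 2: x^-=[1.3397, 0.6782]  P^-=[0.4200 -0.0019; -0.0019 0.5414]  H_jac=[0.8922 0.4516]  S=[0.6133]  K=[0.6097; 0.3960]  nu=[-0.7916]  x^+=[0.8571, 0.3647]  P^+=[0.1921 -0.1499; -0.1499 0.4452]
step 3: x^-=[0.9957, 0.3647]  P^-=[0.4024 0.0023; 0.0023 0.6552]  H_jac=[0.9390 0.3439]  S=[0.6038]  K=[0.6271; 0.3768]  nu=[0.8296]  x^+=[1.5160, 0.6773]  P^+=[0.1650 -0.1404; -0.1404 0.5695]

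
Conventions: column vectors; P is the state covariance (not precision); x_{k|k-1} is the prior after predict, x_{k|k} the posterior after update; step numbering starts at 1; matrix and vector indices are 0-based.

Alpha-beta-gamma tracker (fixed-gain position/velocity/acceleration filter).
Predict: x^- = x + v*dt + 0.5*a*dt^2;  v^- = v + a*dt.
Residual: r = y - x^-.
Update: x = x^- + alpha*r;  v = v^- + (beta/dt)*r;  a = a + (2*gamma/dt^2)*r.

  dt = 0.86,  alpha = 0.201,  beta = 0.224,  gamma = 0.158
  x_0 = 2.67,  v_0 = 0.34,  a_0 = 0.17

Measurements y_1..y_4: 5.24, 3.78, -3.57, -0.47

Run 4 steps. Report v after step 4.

v_post = -4.1644

step 1: x_pred=3.0253  r=2.2147  x^+=3.4704  v^+=1.0631  a^+=1.1163
step 2: x_pred=4.7975  r=-1.0175  x^+=4.5929  v^+=1.7580  a^+=0.6815
step 3: x_pred=6.3569  r=-9.9269  x^+=4.3616  v^+=-0.2414  a^+=-3.5598
step 4: x_pred=2.8375  r=-3.3075  x^+=2.1727  v^+=-4.1644  a^+=-4.9730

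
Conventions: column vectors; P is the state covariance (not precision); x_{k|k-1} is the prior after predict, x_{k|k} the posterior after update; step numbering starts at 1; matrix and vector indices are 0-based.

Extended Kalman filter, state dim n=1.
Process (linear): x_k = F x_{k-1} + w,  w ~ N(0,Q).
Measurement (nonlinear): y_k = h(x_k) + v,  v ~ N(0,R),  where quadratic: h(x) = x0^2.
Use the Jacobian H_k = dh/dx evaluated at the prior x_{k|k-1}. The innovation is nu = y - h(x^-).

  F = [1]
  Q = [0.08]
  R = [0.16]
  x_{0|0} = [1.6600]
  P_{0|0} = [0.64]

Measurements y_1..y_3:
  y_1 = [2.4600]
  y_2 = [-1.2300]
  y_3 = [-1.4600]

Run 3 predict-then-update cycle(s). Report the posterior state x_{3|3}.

x_post = [-0.1080]

step 1: x^-=[1.6600]  P^-=[0.7200]  H_jac=[3.3200]  S=[8.0961]  K=[0.2953]  nu=[-0.2956]  x^+=[1.5727]  P^+=[0.0142]
step 2: x^-=[1.5727]  P^-=[0.0942]  H_jac=[3.1454]  S=[1.0923]  K=[0.2714]  nu=[-3.7035]  x^+=[0.5678]  P^+=[0.0138]
step 3: x^-=[0.5678]  P^-=[0.0938]  H_jac=[1.1356]  S=[0.2810]  K=[0.3791]  nu=[-1.7824]  x^+=[-0.1080]  P^+=[0.0534]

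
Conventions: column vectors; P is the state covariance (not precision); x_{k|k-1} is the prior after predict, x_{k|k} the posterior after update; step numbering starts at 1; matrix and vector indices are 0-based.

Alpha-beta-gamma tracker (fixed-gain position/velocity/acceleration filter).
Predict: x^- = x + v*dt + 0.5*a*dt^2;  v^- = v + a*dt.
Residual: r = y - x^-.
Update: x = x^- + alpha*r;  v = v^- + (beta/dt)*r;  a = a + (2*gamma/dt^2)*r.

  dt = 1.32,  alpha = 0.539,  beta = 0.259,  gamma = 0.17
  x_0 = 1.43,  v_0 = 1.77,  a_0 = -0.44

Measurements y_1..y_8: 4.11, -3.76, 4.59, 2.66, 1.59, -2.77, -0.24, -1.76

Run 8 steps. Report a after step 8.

step 1: x_pred=3.3831  r=0.7269  x^+=3.7749  v^+=1.3318  a^+=-0.2982
step 2: x_pred=5.2732  r=-9.0332  x^+=0.4043  v^+=-0.8341  a^+=-2.0608
step 3: x_pred=-2.4922  r=7.0822  x^+=1.3251  v^+=-2.1648  a^+=-0.6789
step 4: x_pred=-2.1239  r=4.7839  x^+=0.4546  v^+=-2.1223  a^+=0.2546
step 5: x_pred=-2.1249  r=3.7149  x^+=-0.1226  v^+=-1.0572  a^+=0.9795
step 6: x_pred=-0.6647  r=-2.1053  x^+=-1.7995  v^+=-0.1773  a^+=0.5687
step 7: x_pred=-1.5381  r=1.2981  x^+=-0.8384  v^+=0.8281  a^+=0.8220
step 8: x_pred=0.9708  r=-2.7308  x^+=-0.5011  v^+=1.3773  a^+=0.2891

a_post = 0.2891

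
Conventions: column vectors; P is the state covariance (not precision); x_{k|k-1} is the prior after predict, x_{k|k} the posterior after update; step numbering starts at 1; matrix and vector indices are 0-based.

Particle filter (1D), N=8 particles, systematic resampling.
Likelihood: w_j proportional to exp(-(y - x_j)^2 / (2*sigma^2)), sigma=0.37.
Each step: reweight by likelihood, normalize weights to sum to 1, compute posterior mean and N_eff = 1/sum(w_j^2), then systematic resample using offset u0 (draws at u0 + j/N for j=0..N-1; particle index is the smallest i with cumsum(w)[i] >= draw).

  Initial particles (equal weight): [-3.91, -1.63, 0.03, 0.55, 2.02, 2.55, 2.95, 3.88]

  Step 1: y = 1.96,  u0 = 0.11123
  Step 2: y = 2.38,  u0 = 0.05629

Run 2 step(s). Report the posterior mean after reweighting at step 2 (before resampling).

step 1: w=[0.0000, 0.0000, 0.0000, 0.0005, 0.7615, 0.2164, 0.0215, 0.0000]  mean=2.1539  Neff=1.5943  idx=[4, 4, 4, 4, 4, 4, 5, 6]
step 2: w=[0.1260, 0.1260, 0.1260, 0.1260, 0.1260, 0.1260, 0.1821, 0.0618]  mean=2.1739  Neff=7.5608  idx=[0, 1, 2, 3, 4, 5, 6, 6]

post_mean = 2.1739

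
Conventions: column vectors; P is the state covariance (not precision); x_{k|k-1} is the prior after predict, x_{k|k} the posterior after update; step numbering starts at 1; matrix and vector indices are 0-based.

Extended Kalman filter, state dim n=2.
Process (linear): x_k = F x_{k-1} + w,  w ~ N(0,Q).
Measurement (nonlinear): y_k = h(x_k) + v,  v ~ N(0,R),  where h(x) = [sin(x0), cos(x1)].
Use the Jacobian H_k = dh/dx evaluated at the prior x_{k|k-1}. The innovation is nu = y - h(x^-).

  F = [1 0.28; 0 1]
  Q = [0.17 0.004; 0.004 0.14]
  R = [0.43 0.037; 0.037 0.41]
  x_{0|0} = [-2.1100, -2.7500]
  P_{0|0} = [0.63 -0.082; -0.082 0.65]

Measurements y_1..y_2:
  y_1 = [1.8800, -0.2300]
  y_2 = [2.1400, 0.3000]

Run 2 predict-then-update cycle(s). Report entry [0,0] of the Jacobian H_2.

H_jac[0,0] = 0.2309

step 1: x^-=[-2.8800, -2.7500]  P^-=[0.8050 0.1040; 0.1040 0.7900]  H_jac=[-0.9660 0.0000; 0.0000 0.3817]  S=[1.1812 -0.0013; -0.0013 0.5251]  K=[-0.6583 0.0739; -0.0844 0.5740]  nu=[2.1386, 0.6943]  x^+=[-4.2365, -2.5320]  P^+=[0.2902 0.0156; 0.0156 0.6084]
step 2: x^-=[-4.9454, -2.5320]  P^-=[0.5166 0.1899; 0.1899 0.7484]  H_jac=[0.2309 0.0000; 0.0000 0.5726]  S=[0.4576 0.0621; 0.0621 0.6554]  K=[0.2413 0.1431; 0.0072 0.6532]  nu=[1.1670, 1.1199]  x^+=[-4.5036, -1.7921]  P^+=[0.4723 0.1180; 0.1180 0.4682]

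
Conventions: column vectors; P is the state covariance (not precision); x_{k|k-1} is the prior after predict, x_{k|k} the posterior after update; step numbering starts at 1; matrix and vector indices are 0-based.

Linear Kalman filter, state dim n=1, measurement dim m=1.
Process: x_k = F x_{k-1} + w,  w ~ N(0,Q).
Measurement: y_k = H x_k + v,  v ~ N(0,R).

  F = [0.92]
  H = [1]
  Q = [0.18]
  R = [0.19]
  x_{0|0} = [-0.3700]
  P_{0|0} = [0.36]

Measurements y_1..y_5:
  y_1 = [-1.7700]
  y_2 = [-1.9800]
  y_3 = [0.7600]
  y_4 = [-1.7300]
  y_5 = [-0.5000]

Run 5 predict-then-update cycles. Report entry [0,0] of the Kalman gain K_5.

step 1: x^-=[-0.3404]  P^-=[0.4847]  S=[0.6747]  K=[0.7184]  nu=[-1.4296]  x^+=[-1.3674]  P^+=[0.1365]
step 2: x^-=[-1.2580]  P^-=[0.2955]  S=[0.4855]  K=[0.6087]  nu=[-0.7220]  x^+=[-1.6975]  P^+=[0.1156]
step 3: x^-=[-1.5617]  P^-=[0.2779]  S=[0.4679]  K=[0.5939]  nu=[2.3217]  x^+=[-0.1828]  P^+=[0.1128]
step 4: x^-=[-0.1682]  P^-=[0.2755]  S=[0.4655]  K=[0.5918]  nu=[-1.5618]  x^+=[-1.0925]  P^+=[0.1125]
step 5: x^-=[-1.0051]  P^-=[0.2752]  S=[0.4652]  K=[0.5916]  nu=[0.5051]  x^+=[-0.7063]  P^+=[0.1124]

K[0,0] = 0.5916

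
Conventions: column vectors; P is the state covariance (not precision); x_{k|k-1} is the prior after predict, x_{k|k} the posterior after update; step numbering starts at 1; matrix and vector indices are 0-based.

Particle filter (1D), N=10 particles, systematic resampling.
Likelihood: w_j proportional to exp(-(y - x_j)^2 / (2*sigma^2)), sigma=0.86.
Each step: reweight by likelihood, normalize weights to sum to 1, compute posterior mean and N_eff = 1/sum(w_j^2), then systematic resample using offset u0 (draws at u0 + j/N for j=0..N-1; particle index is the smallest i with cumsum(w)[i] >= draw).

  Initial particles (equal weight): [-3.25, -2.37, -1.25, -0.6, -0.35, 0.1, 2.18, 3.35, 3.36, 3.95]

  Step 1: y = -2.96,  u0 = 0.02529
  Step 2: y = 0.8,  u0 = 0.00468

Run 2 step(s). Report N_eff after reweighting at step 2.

step 1: w=[0.4950, 0.4141, 0.0726, 0.0121, 0.0052, 0.0009, 0.0000, 0.0000, 0.0000, 0.0000]  mean=-2.6900  Neff=2.3699  idx=[0, 0, 0, 0, 0, 1, 1, 1, 1, 2]
step 2: w=[0.0002, 0.0002, 0.0002, 0.0002, 0.0002, 0.0178, 0.0178, 0.0178, 0.0178, 0.9275]  mean=-1.3322  Neff=1.1607  idx=[5, 9, 9, 9, 9, 9, 9, 9, 9, 9]

N_eff = 1.1607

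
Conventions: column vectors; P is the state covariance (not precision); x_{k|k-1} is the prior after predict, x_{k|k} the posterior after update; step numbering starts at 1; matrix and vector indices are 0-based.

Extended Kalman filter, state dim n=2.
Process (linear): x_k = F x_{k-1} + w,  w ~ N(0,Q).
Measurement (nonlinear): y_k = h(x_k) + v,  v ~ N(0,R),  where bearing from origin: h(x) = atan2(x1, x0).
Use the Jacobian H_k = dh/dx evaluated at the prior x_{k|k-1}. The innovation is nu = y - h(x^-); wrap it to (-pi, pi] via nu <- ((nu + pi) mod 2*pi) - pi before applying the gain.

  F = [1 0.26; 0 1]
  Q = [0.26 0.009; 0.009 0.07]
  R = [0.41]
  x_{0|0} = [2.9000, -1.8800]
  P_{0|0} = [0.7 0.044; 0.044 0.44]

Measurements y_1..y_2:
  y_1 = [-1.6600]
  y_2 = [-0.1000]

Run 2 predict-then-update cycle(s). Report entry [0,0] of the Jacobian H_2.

step 1: x^-=[2.4112, -1.8800]  P^-=[1.0126 0.1674; 0.1674 0.5100]  H_jac=[0.2011 0.2579]  S=[0.5022]  K=[0.4914; 0.3289]  nu=[-0.9978]  x^+=[1.9209, -2.2082]  P^+=[0.8913 0.0862; 0.0862 0.4557]
step 2: x^-=[1.3467, -2.2082]  P^-=[1.2270 0.2137; 0.2137 0.5257]  H_jac=[0.3301 0.2013]  S=[0.5934]  K=[0.7550; 0.2972]  nu=[0.9231]  x^+=[2.0437, -1.9338]  P^+=[0.8887 0.0805; 0.0805 0.4732]

H_jac[0,0] = 0.3301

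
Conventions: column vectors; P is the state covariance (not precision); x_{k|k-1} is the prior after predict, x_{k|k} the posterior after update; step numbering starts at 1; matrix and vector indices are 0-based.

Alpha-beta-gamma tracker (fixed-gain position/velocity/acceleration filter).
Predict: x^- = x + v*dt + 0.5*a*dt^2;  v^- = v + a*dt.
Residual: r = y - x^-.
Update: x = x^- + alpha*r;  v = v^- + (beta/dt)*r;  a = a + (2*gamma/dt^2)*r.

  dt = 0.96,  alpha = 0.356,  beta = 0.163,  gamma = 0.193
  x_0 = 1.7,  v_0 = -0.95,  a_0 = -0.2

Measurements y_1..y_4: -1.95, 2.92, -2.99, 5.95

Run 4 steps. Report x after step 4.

x_post = -0.0068

step 1: x_pred=0.6958  r=-2.6458  x^+=-0.2461  v^+=-1.5912  a^+=-1.3082
step 2: x_pred=-2.3765  r=5.2965  x^+=-0.4909  v^+=-1.9478  a^+=0.9102
step 3: x_pred=-1.9414  r=-1.0486  x^+=-2.3147  v^+=-1.2521  a^+=0.4710
step 4: x_pred=-3.2996  r=9.2496  x^+=-0.0068  v^+=0.7706  a^+=4.3451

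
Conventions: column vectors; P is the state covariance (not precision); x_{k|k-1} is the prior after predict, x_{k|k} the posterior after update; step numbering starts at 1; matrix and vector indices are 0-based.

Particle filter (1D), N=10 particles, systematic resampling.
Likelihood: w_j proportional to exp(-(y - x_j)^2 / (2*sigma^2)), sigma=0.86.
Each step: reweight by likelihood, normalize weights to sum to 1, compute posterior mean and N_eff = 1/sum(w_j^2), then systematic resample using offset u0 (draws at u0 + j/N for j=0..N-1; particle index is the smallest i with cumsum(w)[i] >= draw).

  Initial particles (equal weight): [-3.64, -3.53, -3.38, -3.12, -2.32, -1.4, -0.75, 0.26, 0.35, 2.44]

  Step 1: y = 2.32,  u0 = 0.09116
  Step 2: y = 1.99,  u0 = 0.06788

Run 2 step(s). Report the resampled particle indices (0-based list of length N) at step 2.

resampled_idx = [1, 2, 3, 4, 5, 6, 6, 7, 8, 9]

step 1: w=[0.0000, 0.0000, 0.0000, 0.0000, 0.0000, 0.0001, 0.0015, 0.0506, 0.0647, 0.8831]  mean=2.1893  Neff=1.2713  idx=[8, 9, 9, 9, 9, 9, 9, 9, 9, 9]
step 2: w=[0.0203, 0.1089, 0.1089, 0.1089, 0.1089, 0.1089, 0.1089, 0.1089, 0.1089, 0.1089]  mean=2.3977  Neff=9.3401  idx=[1, 2, 3, 4, 5, 6, 6, 7, 8, 9]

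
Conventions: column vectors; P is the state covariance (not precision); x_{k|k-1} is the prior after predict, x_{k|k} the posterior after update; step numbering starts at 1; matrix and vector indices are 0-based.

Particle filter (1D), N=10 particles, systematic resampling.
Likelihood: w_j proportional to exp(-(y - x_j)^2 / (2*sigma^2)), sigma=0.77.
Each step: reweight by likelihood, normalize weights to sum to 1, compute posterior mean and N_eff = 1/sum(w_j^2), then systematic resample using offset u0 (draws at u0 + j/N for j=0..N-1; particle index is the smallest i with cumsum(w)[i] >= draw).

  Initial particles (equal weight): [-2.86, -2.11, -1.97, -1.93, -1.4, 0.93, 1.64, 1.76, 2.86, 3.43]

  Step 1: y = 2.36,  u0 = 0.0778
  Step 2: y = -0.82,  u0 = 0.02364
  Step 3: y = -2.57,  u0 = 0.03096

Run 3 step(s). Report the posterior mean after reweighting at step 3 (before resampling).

post_mean = 1.6584

step 1: w=[0.0000, 0.0000, 0.0000, 0.0000, 0.0000, 0.0648, 0.2346, 0.2681, 0.2942, 0.1383]  mean=2.2327  Neff=4.2228  idx=[6, 6, 6, 7, 7, 8, 8, 8, 9, 9]
step 2: w=[0.2377, 0.2377, 0.2377, 0.1428, 0.1428, 0.0004, 0.0004, 0.0004, 0.0000, 0.0000]  mean=1.6759  Neff=4.7550  idx=[0, 0, 0, 1, 1, 2, 2, 3, 3, 4]
step 3: w=[0.1210, 0.1210, 0.1210, 0.1210, 0.1210, 0.1210, 0.1210, 0.0510, 0.0510, 0.0510]  mean=1.6584  Neff=9.0666  idx=[0, 1, 1, 2, 3, 4, 5, 6, 6, 8]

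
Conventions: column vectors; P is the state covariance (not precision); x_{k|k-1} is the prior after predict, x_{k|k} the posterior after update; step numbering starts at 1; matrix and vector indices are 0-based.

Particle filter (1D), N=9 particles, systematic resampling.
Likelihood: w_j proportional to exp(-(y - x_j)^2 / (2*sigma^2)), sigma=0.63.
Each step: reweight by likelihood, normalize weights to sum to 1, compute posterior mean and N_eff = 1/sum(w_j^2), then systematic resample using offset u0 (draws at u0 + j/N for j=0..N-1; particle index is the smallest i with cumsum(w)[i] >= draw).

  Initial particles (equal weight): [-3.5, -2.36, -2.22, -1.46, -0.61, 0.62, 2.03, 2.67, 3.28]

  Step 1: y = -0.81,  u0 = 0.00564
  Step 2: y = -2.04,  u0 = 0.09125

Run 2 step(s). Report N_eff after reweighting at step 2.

step 1: w=[0.0001, 0.0278, 0.0468, 0.3366, 0.5450, 0.0436, 0.0000, 0.0000, 0.0000]  mean=-0.9667  Neff=2.4081  idx=[1, 3, 3, 3, 4, 4, 4, 4, 4]
step 2: w=[0.2727, 0.2031, 0.2031, 0.2031, 0.0236, 0.0236, 0.0236, 0.0236, 0.0236]  mean=-1.6051  Neff=4.9777  idx=[0, 0, 1, 1, 2, 2, 3, 3, 8]

N_eff = 4.9777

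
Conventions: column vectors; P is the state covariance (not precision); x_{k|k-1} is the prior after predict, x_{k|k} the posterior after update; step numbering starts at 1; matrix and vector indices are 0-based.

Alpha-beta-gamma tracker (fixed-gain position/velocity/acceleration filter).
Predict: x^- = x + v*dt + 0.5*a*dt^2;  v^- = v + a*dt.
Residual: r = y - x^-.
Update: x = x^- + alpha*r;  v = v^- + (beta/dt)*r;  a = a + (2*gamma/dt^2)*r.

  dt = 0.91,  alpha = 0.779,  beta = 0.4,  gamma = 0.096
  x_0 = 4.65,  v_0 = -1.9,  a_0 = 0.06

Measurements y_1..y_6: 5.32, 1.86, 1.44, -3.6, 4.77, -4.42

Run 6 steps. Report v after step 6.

v_post = -1.2696

step 1: x_pred=2.9458  r=2.3742  x^+=4.7953  v^+=-0.8018  a^+=0.6105
step 2: x_pred=4.3184  r=-2.4584  x^+=2.4033  v^+=-1.3269  a^+=0.0405
step 3: x_pred=1.2126  r=0.2274  x^+=1.3897  v^+=-1.1901  a^+=0.0932
step 4: x_pred=0.3453  r=-3.9453  x^+=-2.7281  v^+=-2.8395  a^+=-0.8215
step 5: x_pred=-5.6522  r=10.4222  x^+=2.4667  v^+=0.9941  a^+=1.5949
step 6: x_pred=4.0317  r=-8.4517  x^+=-2.5522  v^+=-1.2696  a^+=-0.3647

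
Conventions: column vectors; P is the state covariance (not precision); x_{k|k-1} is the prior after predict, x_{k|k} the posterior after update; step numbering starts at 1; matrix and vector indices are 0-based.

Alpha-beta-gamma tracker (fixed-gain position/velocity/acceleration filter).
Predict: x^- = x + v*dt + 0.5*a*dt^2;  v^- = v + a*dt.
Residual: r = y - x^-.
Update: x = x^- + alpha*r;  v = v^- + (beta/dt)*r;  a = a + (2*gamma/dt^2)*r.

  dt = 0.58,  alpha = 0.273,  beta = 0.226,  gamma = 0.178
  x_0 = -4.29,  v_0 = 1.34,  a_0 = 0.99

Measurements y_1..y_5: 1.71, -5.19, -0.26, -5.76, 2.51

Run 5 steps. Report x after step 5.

x_post = -1.0974

step 1: x_pred=-3.3463  r=5.0563  x^+=-1.9659  v^+=3.8844  a^+=6.3409
step 2: x_pred=1.3536  r=-6.5436  x^+=-0.4328  v^+=5.0124  a^+=-0.5839
step 3: x_pred=2.3761  r=-2.6361  x^+=1.6565  v^+=3.6465  a^+=-3.3737
step 4: x_pred=3.2040  r=-8.9640  x^+=0.7568  v^+=-1.8031  a^+=-12.8599
step 5: x_pred=-2.4520  r=4.9620  x^+=-1.0974  v^+=-7.3284  a^+=-7.6088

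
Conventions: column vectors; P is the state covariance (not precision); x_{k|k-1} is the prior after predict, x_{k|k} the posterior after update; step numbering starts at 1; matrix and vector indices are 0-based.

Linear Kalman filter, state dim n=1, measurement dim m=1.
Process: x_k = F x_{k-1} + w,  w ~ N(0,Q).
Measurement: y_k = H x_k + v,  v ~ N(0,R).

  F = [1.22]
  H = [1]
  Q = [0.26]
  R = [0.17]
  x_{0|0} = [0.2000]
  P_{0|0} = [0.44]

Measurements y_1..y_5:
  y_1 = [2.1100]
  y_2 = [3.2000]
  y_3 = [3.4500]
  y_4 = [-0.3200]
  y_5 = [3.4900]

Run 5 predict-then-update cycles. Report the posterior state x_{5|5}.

step 1: x^-=[0.2440]  P^-=[0.9149]  S=[1.0849]  K=[0.8433]  nu=[1.8660]  x^+=[1.8176]  P^+=[0.1434]
step 2: x^-=[2.2175]  P^-=[0.4734]  S=[0.6434]  K=[0.7358]  nu=[0.9825]  x^+=[2.9404]  P^+=[0.1251]
step 3: x^-=[3.5873]  P^-=[0.4462]  S=[0.6162]  K=[0.7241]  nu=[-0.1373]  x^+=[3.4879]  P^+=[0.1231]
step 4: x^-=[4.2552]  P^-=[0.4432]  S=[0.6132]  K=[0.7228]  nu=[-4.5752]  x^+=[0.9484]  P^+=[0.1229]
step 5: x^-=[1.1570]  P^-=[0.4429]  S=[0.6129]  K=[0.7226]  nu=[2.3330]  x^+=[2.8429]  P^+=[0.1228]

x_post = [2.8429]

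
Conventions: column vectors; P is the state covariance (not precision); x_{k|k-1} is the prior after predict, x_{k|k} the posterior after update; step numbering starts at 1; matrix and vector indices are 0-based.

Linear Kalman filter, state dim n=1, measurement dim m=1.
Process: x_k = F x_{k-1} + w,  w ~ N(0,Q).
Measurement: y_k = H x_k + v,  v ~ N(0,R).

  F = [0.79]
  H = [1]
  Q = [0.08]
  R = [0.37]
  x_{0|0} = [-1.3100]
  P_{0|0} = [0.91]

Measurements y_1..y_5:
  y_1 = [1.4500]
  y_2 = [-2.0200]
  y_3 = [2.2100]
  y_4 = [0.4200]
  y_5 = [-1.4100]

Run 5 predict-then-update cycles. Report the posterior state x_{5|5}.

step 1: x^-=[-1.0349]  P^-=[0.6479]  S=[1.0179]  K=[0.6365]  nu=[2.4849]  x^+=[0.5468]  P^+=[0.2355]
step 2: x^-=[0.4320]  P^-=[0.2270]  S=[0.5970]  K=[0.3802]  nu=[-2.4520]  x^+=[-0.5003]  P^+=[0.1407]
step 3: x^-=[-0.3953]  P^-=[0.1678]  S=[0.5378]  K=[0.3120]  nu=[2.6053]  x^+=[0.4176]  P^+=[0.1154]
step 4: x^-=[0.3299]  P^-=[0.1520]  S=[0.5220]  K=[0.2913]  nu=[0.0901]  x^+=[0.3562]  P^+=[0.1078]
step 5: x^-=[0.2814]  P^-=[0.1473]  S=[0.5173]  K=[0.2847]  nu=[-1.6914]  x^+=[-0.2001]  P^+=[0.1053]

x_post = [-0.2001]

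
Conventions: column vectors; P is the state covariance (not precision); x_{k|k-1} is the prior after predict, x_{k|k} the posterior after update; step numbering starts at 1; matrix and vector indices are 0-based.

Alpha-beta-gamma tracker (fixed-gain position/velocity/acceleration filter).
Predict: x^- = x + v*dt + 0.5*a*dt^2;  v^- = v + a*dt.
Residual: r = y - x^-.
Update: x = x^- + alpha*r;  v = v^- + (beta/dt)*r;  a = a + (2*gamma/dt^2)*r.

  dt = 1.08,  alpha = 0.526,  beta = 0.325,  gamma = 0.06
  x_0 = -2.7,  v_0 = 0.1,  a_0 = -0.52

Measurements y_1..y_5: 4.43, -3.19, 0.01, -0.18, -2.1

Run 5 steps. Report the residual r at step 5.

resid = -1.0490

step 1: x_pred=-2.8953  r=7.3253  x^+=0.9578  v^+=1.7428  a^+=0.2336
step 2: x_pred=2.9763  r=-6.1663  x^+=-0.2672  v^+=0.1395  a^+=-0.4008
step 3: x_pred=-0.3503  r=0.3603  x^+=-0.1608  v^+=-0.1849  a^+=-0.3637
step 4: x_pred=-0.5726  r=0.3926  x^+=-0.3661  v^+=-0.4596  a^+=-0.3233
step 5: x_pred=-1.0510  r=-1.0490  x^+=-1.6028  v^+=-1.1244  a^+=-0.4312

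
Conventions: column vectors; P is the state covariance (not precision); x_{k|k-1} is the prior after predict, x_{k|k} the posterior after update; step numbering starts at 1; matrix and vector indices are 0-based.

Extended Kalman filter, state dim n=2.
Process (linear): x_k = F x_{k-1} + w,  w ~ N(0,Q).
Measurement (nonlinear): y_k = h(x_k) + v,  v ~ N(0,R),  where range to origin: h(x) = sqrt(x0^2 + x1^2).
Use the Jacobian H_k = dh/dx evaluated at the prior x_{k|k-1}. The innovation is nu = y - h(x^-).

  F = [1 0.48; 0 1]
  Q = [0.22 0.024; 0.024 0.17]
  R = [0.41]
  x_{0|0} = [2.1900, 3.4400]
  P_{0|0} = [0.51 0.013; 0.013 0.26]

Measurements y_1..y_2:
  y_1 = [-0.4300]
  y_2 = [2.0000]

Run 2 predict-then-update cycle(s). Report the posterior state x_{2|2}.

x_post = [1.3041, 1.5384]

step 1: x^-=[3.8412, 3.4400]  P^-=[0.8024 0.1618; 0.1618 0.4300]  H_jac=[0.7449 0.6671]  S=[1.2075]  K=[0.5844; 0.3374]  nu=[-5.5864]  x^+=[0.5764, 1.5552]  P^+=[0.3900 -0.0763; -0.0763 0.2925]
step 2: x^-=[1.3229, 1.5552]  P^-=[0.6041 0.0881; 0.0881 0.4625]  H_jac=[0.6479 0.7617]  S=[1.0190]  K=[0.4500; 0.4018]  nu=[-0.0417]  x^+=[1.3041, 1.5384]  P^+=[0.3978 -0.0961; -0.0961 0.2980]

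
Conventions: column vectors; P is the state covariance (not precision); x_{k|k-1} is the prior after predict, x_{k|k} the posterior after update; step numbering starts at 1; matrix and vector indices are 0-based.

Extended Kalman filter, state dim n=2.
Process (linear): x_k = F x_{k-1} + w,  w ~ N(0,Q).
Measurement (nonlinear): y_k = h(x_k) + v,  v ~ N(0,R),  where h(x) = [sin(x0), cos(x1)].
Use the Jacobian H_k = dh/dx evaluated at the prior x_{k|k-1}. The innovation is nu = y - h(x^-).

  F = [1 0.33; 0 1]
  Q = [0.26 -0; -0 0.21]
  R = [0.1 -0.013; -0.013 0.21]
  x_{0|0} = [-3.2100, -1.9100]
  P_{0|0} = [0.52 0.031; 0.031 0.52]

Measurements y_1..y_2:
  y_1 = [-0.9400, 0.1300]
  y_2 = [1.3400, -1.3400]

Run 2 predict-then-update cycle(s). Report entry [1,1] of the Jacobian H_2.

step 1: x^-=[-3.8403, -1.9100]  P^-=[0.8571 0.2026; 0.2026 0.7300]  H_jac=[-0.7657 0.0000; 0.0000 0.9430]  S=[0.6025 -0.1593; -0.1593 0.8592]  K=[-1.0836 0.0215; -0.0480 0.7923]  nu=[-1.5832, 0.4627]  x^+=[-2.1148, -1.4674]  P^+=[0.1419 0.0197; 0.0197 0.1771]
step 2: x^-=[-2.5990, -1.4674]  P^-=[0.4342 0.0782; 0.0782 0.3871]  H_jac=[-0.8564 0.0000; 0.0000 0.9947]  S=[0.4184 -0.0796; -0.0796 0.5930]  K=[-0.8863 0.0122; -0.0374 0.6443]  nu=[1.8563, -1.4432]  x^+=[-4.2619, -2.4667]  P^+=[0.1037 0.0142; 0.0142 0.1365]

H_jac[1,1] = 0.9947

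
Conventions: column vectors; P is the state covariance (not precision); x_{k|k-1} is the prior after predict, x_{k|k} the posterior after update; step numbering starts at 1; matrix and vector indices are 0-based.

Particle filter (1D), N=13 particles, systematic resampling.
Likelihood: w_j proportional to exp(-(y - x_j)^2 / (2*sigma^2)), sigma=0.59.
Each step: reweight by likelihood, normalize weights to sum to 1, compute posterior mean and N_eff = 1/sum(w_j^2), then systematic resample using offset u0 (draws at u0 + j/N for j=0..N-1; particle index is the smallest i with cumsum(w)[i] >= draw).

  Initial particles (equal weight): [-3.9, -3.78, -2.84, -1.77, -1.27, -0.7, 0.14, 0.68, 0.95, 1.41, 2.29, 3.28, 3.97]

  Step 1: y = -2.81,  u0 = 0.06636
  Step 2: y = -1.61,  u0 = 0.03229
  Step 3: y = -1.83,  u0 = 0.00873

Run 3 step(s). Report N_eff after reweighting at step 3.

N_eff = 10.5149

step 1: w=[0.1077, 0.1536, 0.5926, 0.1255, 0.0197, 0.0010, 0.0000, 0.0000, 0.0000, 0.0000, 0.0000, 0.0000, 0.0000]  mean=-2.9312  Neff=2.4847  idx=[0, 1, 1, 2, 2, 2, 2, 2, 2, 2, 2, 3, 4]
step 2: w=[0.0002, 0.0004, 0.0004, 0.0418, 0.0418, 0.0418, 0.0418, 0.0418, 0.0418, 0.0418, 0.0418, 0.3538, 0.3109]  mean=-1.9743  Neff=4.2408  idx=[3, 5, 7, 9, 11, 11, 11, 11, 11, 12, 12, 12, 12]
step 3: w=[0.0273, 0.0273, 0.0273, 0.0273, 0.1178, 0.1178, 0.1178, 0.1178, 0.1178, 0.0754, 0.0754, 0.0754, 0.0754]  mean=-1.7362  Neff=10.5149  idx=[0, 3, 4, 5, 5, 6, 7, 7, 8, 9, 10, 11, 12]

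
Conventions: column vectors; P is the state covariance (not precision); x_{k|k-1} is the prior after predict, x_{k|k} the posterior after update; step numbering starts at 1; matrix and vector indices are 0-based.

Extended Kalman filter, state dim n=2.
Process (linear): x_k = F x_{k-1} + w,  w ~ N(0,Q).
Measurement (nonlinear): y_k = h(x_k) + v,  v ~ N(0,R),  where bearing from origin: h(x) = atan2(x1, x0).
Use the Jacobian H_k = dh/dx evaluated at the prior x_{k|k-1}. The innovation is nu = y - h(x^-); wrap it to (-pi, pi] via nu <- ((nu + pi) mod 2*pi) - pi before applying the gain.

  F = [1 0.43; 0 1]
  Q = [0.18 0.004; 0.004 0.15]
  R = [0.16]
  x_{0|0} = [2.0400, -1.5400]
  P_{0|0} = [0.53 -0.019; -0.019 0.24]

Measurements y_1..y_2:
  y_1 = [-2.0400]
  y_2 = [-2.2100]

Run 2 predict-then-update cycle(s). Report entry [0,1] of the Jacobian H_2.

step 1: x^-=[1.3778, -1.5400]  P^-=[0.7380 0.0882; 0.0882 0.3900]  H_jac=[0.3607 0.3227]  S=[0.3171]  K=[0.9291; 0.4971]  nu=[-1.1991]  x^+=[0.2638, -2.1361]  P^+=[0.4643 -0.0583; -0.0583 0.3116]
step 2: x^-=[-0.6547, -2.1361]  P^-=[0.6518 0.0797; 0.0797 0.4616]  H_jac=[0.4279 -0.1312]  S=[0.2784]  K=[0.9645; -0.0950]  nu=[-0.3418]  x^+=[-0.9844, -2.1036]  P^+=[0.3929 0.1052; 0.1052 0.4591]

H_jac[0,1] = -0.1312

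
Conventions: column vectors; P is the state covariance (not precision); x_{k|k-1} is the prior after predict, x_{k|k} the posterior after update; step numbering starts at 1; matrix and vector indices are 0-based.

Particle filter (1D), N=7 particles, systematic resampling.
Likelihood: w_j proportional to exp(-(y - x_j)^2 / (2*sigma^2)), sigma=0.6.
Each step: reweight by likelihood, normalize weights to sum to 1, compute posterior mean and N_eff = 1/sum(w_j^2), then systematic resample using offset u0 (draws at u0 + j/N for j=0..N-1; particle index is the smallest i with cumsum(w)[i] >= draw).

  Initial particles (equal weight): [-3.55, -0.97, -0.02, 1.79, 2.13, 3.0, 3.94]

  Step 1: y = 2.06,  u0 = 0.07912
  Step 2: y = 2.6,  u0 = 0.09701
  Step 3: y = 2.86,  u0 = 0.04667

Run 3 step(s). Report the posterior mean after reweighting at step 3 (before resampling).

post_mean = 2.5407

step 1: w=[0.0000, 0.0000, 0.0011, 0.4108, 0.4515, 0.1332, 0.0034]  mean=2.1099  Neff=2.5617  idx=[3, 3, 3, 4, 4, 4, 5]
step 2: w=[0.0954, 0.0954, 0.0954, 0.1746, 0.1746, 0.1746, 0.1900]  mean=2.1980  Neff=6.4574  idx=[1, 2, 3, 4, 5, 6, 6]
step 3: w=[0.0539, 0.0539, 0.1260, 0.1260, 0.1260, 0.2571, 0.2571]  mean=2.5407  Neff=5.3867  idx=[0, 2, 3, 4, 5, 6, 6]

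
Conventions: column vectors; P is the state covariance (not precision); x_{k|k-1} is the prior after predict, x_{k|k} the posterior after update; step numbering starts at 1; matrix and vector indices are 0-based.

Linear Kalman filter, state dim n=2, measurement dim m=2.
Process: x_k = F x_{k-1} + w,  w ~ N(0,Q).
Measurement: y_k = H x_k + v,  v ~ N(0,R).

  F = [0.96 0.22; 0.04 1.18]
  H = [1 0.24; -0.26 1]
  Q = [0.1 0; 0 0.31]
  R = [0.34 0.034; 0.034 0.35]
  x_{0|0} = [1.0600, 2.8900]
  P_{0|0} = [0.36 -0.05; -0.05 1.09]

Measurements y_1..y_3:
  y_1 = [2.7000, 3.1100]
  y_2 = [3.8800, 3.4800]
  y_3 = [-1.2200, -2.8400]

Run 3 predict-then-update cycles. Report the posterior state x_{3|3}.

step 1: x^-=[1.6534, 3.4526]  P^-=[0.4634 0.2397; 0.2397 1.8236]  S=[1.0235 0.5759; 0.5759 2.0803]  K=[0.5647 -0.0990; 0.2196 0.7859]  nu=[0.2180, 0.0873]  x^+=[1.7678, 3.5691]  P^+=[0.1810 0.0316; 0.0316 0.2907]
step 2: x^-=[2.4823, 4.2822]  P^-=[0.2943 0.1185; 0.1185 0.7181]  S=[0.7325 0.2410; 0.2410 1.0264]  K=[0.4628 -0.0677; 0.1916 0.6246]  nu=[0.3699, -0.1568]  x^+=[2.6642, 4.2551]  P^+=[0.1478 0.0304; 0.0304 0.2331]
step 3: x^-=[3.4937, 5.1276]  P^-=[0.2603 0.1009; 0.1009 0.6376]  S=[0.6855 0.2140; 0.2140 0.9527]  K=[0.4347 -0.0627; 0.1830 0.6006]  nu=[-5.9444, -7.0593]  x^+=[1.3527, -0.2000]  P^+=[0.1387 0.0289; 0.0289 0.2239]

x_post = [1.3527, -0.2000]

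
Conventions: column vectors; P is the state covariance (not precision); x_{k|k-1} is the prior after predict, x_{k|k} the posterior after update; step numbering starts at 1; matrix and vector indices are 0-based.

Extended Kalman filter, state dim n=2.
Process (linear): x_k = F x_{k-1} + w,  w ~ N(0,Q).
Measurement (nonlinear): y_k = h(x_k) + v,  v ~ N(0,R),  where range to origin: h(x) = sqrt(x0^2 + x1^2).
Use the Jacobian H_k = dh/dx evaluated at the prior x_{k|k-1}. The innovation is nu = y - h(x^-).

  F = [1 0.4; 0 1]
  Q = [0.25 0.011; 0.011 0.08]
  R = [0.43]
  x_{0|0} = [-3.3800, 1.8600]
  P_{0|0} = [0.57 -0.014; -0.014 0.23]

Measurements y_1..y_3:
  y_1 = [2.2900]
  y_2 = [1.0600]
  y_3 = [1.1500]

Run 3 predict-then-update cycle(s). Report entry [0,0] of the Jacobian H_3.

step 1: x^-=[-2.6360, 1.8600]  P^-=[0.8456 0.0890; 0.0890 0.3100]  H_jac=[-0.8171 0.5765]  S=[1.0137]  K=[-0.6309; 0.1046]  nu=[-0.9362]  x^+=[-2.0453, 1.7621]  P^+=[0.4420 0.1559; 0.1559 0.2989]
step 2: x^-=[-1.3405, 1.7621]  P^-=[0.8646 0.2865; 0.2865 0.3789]  H_jac=[-0.6055 0.7959]  S=[0.7109]  K=[-0.4157; 0.1803]  nu=[-1.1540]  x^+=[-0.8608, 1.5541]  P^+=[0.7418 0.3397; 0.3397 0.3558]
step 3: x^-=[-0.2392, 1.5541]  P^-=[1.3205 0.4930; 0.4930 0.4358]  H_jac=[-0.1521 0.9884]  S=[0.7380]  K=[0.3881; 0.4820]  nu=[-0.4224]  x^+=[-0.4031, 1.3505]  P^+=[1.2093 0.3550; 0.3550 0.2643]

H_jac[0,0] = -0.1521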